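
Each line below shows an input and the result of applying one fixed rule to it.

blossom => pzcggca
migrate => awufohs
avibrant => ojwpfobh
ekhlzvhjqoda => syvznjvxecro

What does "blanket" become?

The pattern: shift every letter 12 places backward in the alphabet (wrapping around).
For "blanket" the result is "pzobysh".

pzobysh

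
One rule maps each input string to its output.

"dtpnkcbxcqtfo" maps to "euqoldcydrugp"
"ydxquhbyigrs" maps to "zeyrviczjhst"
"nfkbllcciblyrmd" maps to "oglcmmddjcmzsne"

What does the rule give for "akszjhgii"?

What's happening: shift every letter 1 place forward in the alphabet (wrapping around).
Doing the same to "akszjhgii": "bltakihjj".

bltakihjj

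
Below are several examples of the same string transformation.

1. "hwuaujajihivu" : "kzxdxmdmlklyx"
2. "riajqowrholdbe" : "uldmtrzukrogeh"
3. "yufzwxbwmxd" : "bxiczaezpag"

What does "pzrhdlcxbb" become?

scukgofaee

What's happening: shift every letter 3 places forward in the alphabet (wrapping around).
So "pzrhdlcxbb" becomes "scukgofaee".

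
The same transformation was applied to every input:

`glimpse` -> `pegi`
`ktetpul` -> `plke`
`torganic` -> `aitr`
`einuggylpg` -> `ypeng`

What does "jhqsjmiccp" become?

Rule — keep every other character starting from the first (positions 1st, 3rd, 5th, ...), then move the last 2 characters to the front (rotate right by 2).
Starting from "jhqsjmiccp": after the first operation, "jqjic"; after the second, "icjqj".

icjqj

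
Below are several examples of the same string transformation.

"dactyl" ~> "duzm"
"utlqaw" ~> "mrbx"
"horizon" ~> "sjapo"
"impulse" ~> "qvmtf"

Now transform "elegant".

fhbou

Each output is the input with this applied: delete the first 2 characters, then shift every letter 1 place forward in the alphabet (wrapping around).
For "elegant" the result is "fhbou".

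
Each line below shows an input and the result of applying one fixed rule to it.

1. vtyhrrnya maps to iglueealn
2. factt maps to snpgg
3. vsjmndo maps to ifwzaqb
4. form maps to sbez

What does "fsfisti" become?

Rule — shift every letter 13 places forward in the alphabet (wrapping around) — i.e. ROT13.
Applying that to "fsfisti" gives "sfsvfgv".

sfsvfgv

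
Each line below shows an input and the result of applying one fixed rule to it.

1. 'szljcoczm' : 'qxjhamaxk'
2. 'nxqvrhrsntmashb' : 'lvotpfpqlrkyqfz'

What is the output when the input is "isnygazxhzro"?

Rule — shift every letter 2 places backward in the alphabet (wrapping around).
"isnygazxhzro" → "gqlweyxvfxpm".

gqlweyxvfxpm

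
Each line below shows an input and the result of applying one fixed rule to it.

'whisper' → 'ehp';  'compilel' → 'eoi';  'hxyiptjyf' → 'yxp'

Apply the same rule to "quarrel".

Looking at the pairs, the operation is to move the last 2 characters to the front (rotate right by 2), then keep one character in every 3, starting at position 1 (positions 1st, 4th, 7th, ...).
On "quarrel": the first step gives "elquarr", and the second then gives "eur".
(Check on "whisper": → "erwhisp" → "ehp" ✓)

eur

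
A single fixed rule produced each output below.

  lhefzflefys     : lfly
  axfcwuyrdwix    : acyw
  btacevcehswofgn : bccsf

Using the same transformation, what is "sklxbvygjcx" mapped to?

Looking at the pairs, the operation is to keep one character in every 3, starting at position 1 (positions 1st, 4th, 7th, ...).
"sklxbvygjcx" → "sxyc".

sxyc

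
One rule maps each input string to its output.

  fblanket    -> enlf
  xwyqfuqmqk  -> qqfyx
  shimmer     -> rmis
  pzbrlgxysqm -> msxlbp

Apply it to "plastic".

In each case the input is transformed by: keep every other character starting from the first (positions 1st, 3rd, 5th, ...), then reverse the string.
Applying that to "plastic" gives "ctap".

ctap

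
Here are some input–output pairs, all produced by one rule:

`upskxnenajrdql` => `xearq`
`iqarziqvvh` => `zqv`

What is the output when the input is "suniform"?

fr

The pattern: delete the first 3 characters, then keep every other character starting from the second (positions 2nd, 4th, 6th, ...).
On "suniform": the first step gives "iform", and the second then gives "fr".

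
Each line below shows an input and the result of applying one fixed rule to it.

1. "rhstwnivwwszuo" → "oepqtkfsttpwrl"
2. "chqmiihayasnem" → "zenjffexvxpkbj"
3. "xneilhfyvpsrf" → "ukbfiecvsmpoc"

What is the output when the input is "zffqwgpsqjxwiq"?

wccntdmpngutfn

Each output is the input with this applied: shift every letter 3 places backward in the alphabet (wrapping around).
Doing the same to "zffqwgpsqjxwiq": "wccntdmpngutfn".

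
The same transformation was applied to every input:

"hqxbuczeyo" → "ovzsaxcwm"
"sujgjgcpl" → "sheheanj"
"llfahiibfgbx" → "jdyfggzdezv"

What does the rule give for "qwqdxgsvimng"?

uobveqtgkle

In each case the input is transformed by: delete the first character, then shift every letter 2 places backward in the alphabet (wrapping around).
On "qwqdxgsvimng": the first step gives "wqdxgsvimng", and the second then gives "uobveqtgkle".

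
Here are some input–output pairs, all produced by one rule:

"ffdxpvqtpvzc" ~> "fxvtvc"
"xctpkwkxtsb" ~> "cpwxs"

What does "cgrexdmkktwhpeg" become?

The pattern: keep every other character starting from the second (positions 2nd, 4th, 6th, ...).
On "cgrexdmkktwhpeg" that produces "gedkthe".

gedkthe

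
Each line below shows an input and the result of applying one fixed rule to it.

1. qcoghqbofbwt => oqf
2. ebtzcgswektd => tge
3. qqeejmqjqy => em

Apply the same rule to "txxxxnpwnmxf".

xnn

Looking at the pairs, the operation is to delete the last 2 characters, then keep one character in every 3, starting at position 3 (positions 3rd, 6th, 9th, ...).
"txxxxnpwnmxf" → "txxxxnpwnm" → "xnn".
(Check on "ebtzcgswektd": → "ebtzcgswek" → "tge" ✓)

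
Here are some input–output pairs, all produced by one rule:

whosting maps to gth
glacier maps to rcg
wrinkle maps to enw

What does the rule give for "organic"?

cao

The transformation: reverse the string, then keep one character in every 3, starting at position 1 (positions 1st, 4th, 7th, ...).
Working it through for "organic": intermediate "cinagro", final "cao".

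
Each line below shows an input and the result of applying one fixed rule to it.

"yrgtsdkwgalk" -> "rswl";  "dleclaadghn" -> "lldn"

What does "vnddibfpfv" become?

What's happening: keep one character in every 3, starting at position 2 (positions 2nd, 5th, 8th, ...).
So "vnddibfpfv" becomes "nip".

nip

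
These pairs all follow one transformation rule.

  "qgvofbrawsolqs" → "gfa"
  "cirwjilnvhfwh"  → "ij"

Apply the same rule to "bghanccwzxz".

The transformation: keep one character in every 3, starting at position 2 (positions 2nd, 5th, 8th, ...), then delete the last 2 characters.
Applying both steps to "bghanccwzxz": "gnwz", then "gn".
(Check on "qgvofbrawsolqs": → "gfaos" → "gfa" ✓)

gn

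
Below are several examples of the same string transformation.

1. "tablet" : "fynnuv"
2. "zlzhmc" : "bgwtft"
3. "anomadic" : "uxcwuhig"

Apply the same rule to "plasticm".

What's happening: swap the front and back halves of the string, then shift every letter 6 places backward in the alphabet (wrapping around).
For "plasticm", step one produces "ticmplas"; step two turns that into "ncwgjfum".

ncwgjfum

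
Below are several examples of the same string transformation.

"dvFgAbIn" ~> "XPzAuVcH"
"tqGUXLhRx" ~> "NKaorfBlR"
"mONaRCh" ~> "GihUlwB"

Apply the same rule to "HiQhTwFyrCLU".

bCkBnQzSLwfo

In each case the input is transformed by: shift every letter 6 places backward in the alphabet (wrapping around), then flip the case of every letter.
Applying both steps to "HiQhTwFyrCLU": "BcKbNqZslWFO", then "bCkBnQzSLwfo".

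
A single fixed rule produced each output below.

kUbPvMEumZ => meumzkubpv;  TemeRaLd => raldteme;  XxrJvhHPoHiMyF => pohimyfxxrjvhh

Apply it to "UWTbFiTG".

fitguwtb

What's happening: swap the front and back halves of the string, then convert every letter to lowercase.
So "UWTbFiTG" becomes "fitguwtb".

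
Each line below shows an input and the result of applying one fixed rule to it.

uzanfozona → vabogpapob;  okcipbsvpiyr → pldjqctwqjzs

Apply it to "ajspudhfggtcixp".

bktqveighhudjyq

Each output is the input with this applied: shift every letter 1 place forward in the alphabet (wrapping around).
Doing the same to "ajspudhfggtcixp": "bktqveighhudjyq".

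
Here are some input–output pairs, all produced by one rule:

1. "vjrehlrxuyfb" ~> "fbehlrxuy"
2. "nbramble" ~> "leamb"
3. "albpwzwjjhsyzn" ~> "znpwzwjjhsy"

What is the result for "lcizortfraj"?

ajzortfr

In each case the input is transformed by: delete the first 3 characters, then move the last 2 characters to the front (rotate right by 2).
Working it through for "lcizortfraj": intermediate "zortfraj", final "ajzortfr".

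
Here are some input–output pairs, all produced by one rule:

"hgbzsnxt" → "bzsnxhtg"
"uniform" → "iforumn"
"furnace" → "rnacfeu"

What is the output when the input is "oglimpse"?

Looking at the pairs, the operation is to swap the first and last characters, then move the first 2 characters to the end (rotate left by 2).
"oglimpse" → "limpsoeg".

limpsoeg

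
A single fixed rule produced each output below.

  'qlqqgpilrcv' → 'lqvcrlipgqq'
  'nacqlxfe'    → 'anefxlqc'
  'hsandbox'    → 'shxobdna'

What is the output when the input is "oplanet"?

The transformation: move the first 2 characters to the end (rotate left by 2), then reverse the string.
So "oplanet" becomes "potenal".

potenal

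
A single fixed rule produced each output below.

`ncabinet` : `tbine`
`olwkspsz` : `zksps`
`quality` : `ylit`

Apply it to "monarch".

The rule is to delete the first 3 characters, then move the last character to the front.
Working it through for "monarch": intermediate "arch", final "harc".

harc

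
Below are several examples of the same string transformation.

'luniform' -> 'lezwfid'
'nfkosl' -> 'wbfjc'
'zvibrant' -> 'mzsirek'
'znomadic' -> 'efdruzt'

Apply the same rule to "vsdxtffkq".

What's happening: delete the first character, then shift every letter 9 places backward in the alphabet (wrapping around).
On "vsdxtffkq": the first step gives "sdxtffkq", and the second then gives "juokwwbh".

juokwwbh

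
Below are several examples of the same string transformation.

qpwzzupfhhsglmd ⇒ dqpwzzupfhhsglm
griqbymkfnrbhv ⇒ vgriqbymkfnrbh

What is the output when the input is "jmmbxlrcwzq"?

qjmmbxlrcwz

The pattern: move the last character to the front.
Applying that to "jmmbxlrcwzq" gives "qjmmbxlrcwz".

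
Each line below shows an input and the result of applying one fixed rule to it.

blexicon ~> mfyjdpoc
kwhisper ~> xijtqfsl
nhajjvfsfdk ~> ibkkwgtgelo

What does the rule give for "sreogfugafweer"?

The rule is to move the first character to the end, then shift every letter 1 place forward in the alphabet (wrapping around).
"sreogfugafweer" → "reogfugafweers" → "sfphgvhbgxffst".
(Check on "kwhisper": → "whisperk" → "xijtqfsl" ✓)

sfphgvhbgxffst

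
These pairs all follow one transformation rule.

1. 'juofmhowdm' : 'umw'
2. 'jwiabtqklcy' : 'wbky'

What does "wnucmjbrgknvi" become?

nmrn

Each output is the input with this applied: keep one character in every 3, starting at position 2 (positions 2nd, 5th, 8th, ...).
So "wnucmjbrgknvi" becomes "nmrn".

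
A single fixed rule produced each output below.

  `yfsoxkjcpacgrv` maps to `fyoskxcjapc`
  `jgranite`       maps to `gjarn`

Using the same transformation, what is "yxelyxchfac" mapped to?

The pattern: delete the last 3 characters, then swap each adjacent pair of characters (1↔2, 3↔4, ...).
Doing the same to "yxelyxchfac": "xylexyhc".

xylexyhc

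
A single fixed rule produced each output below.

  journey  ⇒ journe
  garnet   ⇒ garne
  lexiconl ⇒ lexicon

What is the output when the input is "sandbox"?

The pattern: delete the last character.
For "sandbox" the result is "sandbo".

sandbo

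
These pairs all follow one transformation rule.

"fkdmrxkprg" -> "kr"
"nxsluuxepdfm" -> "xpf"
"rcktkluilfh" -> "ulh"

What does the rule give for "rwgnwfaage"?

What's happening: keep every other character starting from the first (positions 1st, 3rd, 5th, ...), then delete the first 3 characters.
On "rwgnwfaage" that produces "ag".

ag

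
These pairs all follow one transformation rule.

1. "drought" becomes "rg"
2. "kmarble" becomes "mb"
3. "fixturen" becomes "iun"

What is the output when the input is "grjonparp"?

rnr

The rule is to keep one character in every 3, starting at position 2 (positions 2nd, 5th, 8th, ...).
Applying that to "grjonparp" gives "rnr".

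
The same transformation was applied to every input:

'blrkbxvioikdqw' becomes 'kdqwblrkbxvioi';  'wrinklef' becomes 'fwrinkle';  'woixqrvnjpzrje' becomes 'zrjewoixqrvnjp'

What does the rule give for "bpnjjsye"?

In each case the input is transformed by: move the first 3 characters to the end (rotate left by 3), then swap the front and back halves of the string.
Applying both steps to "bpnjjsye": "jjsyebpn", then "ebpnjjsy".

ebpnjjsy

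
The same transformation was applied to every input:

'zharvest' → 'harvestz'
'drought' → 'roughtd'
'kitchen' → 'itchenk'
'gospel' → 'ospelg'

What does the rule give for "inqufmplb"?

nqufmplbi

The rule is to move the first character to the end.
Applying that to "inqufmplb" gives "nqufmplbi".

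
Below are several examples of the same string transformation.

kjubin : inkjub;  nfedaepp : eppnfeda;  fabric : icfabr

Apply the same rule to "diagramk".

The pattern: move the first character to the end, then swap the front and back halves of the string.
Working it through for "diagramk": intermediate "iagramkd", final "amkdiagr".

amkdiagr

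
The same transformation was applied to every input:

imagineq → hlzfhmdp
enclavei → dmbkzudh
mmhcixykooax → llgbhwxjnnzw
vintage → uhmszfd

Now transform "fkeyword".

ejdxvnqc

Each output is the input with this applied: shift every letter 1 place backward in the alphabet (wrapping around).
Applying that to "fkeyword" gives "ejdxvnqc".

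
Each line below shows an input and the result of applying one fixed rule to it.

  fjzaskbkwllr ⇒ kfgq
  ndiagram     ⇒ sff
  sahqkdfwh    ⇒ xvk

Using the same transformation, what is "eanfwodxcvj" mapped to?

Looking at the pairs, the operation is to keep one character in every 3, starting at position 1 (positions 1st, 4th, 7th, ...), then shift every letter 5 places forward in the alphabet (wrapping around).
For "eanfwodxcvj", step one produces "efdv"; step two turns that into "jkia".

jkia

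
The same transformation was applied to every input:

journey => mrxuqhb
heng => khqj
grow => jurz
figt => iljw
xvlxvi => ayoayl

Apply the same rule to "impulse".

lpsxovh

The transformation: shift every letter 3 places forward in the alphabet (wrapping around).
On "impulse" that produces "lpsxovh".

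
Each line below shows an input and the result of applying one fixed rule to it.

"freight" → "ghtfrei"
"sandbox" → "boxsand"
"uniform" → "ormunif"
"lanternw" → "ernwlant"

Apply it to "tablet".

Rule — move the first character to the end, then move the first 3 characters to the end (rotate left by 3).
"tablet" → "ablett" → "ettabl".

ettabl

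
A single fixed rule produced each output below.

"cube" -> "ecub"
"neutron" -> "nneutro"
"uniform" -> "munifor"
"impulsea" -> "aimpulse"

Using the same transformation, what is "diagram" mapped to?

Looking at the pairs, the operation is to move the last character to the front.
So "diagram" becomes "mdiagra".

mdiagra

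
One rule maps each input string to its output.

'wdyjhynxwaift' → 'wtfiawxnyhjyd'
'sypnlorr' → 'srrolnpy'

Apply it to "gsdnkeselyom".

What's happening: move the first character to the end, then reverse the string.
On "gsdnkeselyom": the first step gives "sdnkeselyomg", and the second then gives "gmoyleseknds".

gmoyleseknds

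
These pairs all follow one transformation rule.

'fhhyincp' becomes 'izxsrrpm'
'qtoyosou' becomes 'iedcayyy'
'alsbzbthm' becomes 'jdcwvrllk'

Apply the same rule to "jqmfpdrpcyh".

In each case the input is transformed by: sort the characters into reverse alphabetical order, then shift every letter 10 places forward in the alphabet (wrapping around).
Starting from "jqmfpdrpcyh": after the first operation, "yrqppmjhfdc"; after the second, "ibazzwtrpnm".

ibazzwtrpnm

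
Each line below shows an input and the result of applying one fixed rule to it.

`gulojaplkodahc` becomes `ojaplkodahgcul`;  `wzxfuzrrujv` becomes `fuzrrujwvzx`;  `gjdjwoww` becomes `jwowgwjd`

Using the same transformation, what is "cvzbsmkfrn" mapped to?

The pattern: swap the first and last characters, then move the first 3 characters to the end (rotate left by 3).
Starting from "cvzbsmkfrn": after the first operation, "nvzbsmkfrc"; after the second, "bsmkfrcnvz".
(Check on "gjdjwoww": → "wjdjwowg" → "jwowgwjd" ✓)

bsmkfrcnvz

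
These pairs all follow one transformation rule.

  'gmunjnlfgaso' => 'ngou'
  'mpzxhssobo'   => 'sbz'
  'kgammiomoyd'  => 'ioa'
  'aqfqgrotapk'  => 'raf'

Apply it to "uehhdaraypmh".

ayhh

Rule — keep one character in every 3, starting at position 3 (positions 3rd, 6th, 9th, ...), then move the first character to the end.
Working it through for "uehhdaraypmh": intermediate "hayh", final "ayhh".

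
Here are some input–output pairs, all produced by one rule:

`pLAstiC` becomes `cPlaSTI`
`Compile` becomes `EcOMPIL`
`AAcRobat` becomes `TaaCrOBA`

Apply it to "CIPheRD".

dcipHEr

The transformation: flip the case of every letter, then move the last character to the front.
For "CIPheRD", step one produces "cipHErd"; step two turns that into "dcipHEr".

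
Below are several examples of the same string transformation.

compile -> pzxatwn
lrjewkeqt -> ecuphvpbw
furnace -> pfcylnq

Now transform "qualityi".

tflwtejb

Looking at the pairs, the operation is to swap the first and last characters, then shift every letter 11 places forward in the alphabet (wrapping around).
Applying both steps to "qualityi": "iualityq", then "tflwtejb".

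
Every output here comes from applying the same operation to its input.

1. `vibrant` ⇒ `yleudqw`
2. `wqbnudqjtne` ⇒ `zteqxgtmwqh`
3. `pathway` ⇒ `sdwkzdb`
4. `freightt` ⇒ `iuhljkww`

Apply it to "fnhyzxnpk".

Rule — shift every letter 3 places forward in the alphabet (wrapping around).
So "fnhyzxnpk" becomes "iqkbcaqsn".

iqkbcaqsn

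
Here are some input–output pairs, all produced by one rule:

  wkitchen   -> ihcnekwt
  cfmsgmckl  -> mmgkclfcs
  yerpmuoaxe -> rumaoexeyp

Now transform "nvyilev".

yelvvni

Looking at the pairs, the operation is to swap each adjacent pair of characters (1↔2, 3↔4, ...), then move the first 3 characters to the end (rotate left by 3).
Applying both steps to "nvyilev": "vniyelv", then "yelvvni".
(Check on "yerpmuoaxe": → "eyprumaoex" → "rumaoexeyp" ✓)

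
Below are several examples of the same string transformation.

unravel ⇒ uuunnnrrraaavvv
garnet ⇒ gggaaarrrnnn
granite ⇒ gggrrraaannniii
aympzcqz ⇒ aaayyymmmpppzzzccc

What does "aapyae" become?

aaaaaapppyyy

Looking at the pairs, the operation is to delete the last 2 characters, then repeat every character 3 times.
For "aapyae" the result is "aaaaaapppyyy".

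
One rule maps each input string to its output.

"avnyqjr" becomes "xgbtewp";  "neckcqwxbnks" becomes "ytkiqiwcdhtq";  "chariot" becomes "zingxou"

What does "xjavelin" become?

What's happening: move the last character to the front, then shift every letter 6 places forward in the alphabet (wrapping around).
For "xjavelin", step one produces "nxjaveli"; step two turns that into "tdpgbkro".

tdpgbkro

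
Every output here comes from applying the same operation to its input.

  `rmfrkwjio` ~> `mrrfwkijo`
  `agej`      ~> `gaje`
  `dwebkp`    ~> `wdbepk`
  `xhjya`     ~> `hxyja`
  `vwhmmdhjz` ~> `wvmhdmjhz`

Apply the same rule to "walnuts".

awnltus

Each output is the input with this applied: swap each adjacent pair of characters (1↔2, 3↔4, ...).
Applying that to "walnuts" gives "awnltus".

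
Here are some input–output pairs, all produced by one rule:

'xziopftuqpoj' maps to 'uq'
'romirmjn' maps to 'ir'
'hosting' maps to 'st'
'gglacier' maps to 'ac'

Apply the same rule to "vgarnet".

ar

What's happening: delete the last 3 characters, then keep only the last 2 characters.
Working it through for "vgarnet": intermediate "vgar", final "ar".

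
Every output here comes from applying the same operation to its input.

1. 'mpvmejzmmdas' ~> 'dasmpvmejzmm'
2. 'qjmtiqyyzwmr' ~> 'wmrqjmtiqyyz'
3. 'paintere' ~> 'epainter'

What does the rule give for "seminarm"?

mseminar

Rule — swap the front and back halves of the string, then move the first 3 characters to the end (rotate left by 3).
On "seminarm" that produces "mseminar".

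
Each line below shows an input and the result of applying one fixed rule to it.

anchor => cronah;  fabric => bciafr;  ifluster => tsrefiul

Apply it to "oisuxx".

Rule — swap each adjacent pair of characters (1↔2, 3↔4, ...), then swap the front and back halves of the string.
Doing the same to "oisuxx": "sxxiou".

sxxiou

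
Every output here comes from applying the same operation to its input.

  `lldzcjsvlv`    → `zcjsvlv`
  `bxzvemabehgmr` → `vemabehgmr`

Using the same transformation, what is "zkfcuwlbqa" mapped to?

cuwlbqa

The rule is to delete the first 3 characters.
Applying that to "zkfcuwlbqa" gives "cuwlbqa".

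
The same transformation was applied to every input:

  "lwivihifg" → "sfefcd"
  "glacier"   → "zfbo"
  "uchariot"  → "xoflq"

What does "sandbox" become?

aylu

The rule is to shift every letter 3 places backward in the alphabet (wrapping around), then delete the first 3 characters.
Working it through for "sandbox": intermediate "pxkaylu", final "aylu".
(Check on "uchariot": → "rzexoflq" → "xoflq" ✓)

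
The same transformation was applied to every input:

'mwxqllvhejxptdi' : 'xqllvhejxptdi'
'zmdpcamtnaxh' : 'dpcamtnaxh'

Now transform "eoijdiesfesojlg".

Looking at the pairs, the operation is to delete the first 2 characters.
Applying that to "eoijdiesfesojlg" gives "ijdiesfesojlg".

ijdiesfesojlg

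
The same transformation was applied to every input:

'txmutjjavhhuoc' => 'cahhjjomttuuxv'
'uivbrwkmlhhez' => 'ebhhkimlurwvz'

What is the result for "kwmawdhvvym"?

The pattern: sort the characters into alphabetical order, then swap each adjacent pair of characters (1↔2, 3↔4, ...).
"kwmawdhvvym" → "adhkmmvvwwy" → "dakhmmvvwwy".
(Check on "uivbrwkmlhhez": → "behhiklmruvwz" → "ebhhkimlurwvz" ✓)

dakhmmvvwwy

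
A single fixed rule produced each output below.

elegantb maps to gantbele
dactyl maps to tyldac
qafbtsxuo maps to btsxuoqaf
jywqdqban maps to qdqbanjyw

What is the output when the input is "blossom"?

ssomblo

In each case the input is transformed by: move the first 3 characters to the end (rotate left by 3).
So "blossom" becomes "ssomblo".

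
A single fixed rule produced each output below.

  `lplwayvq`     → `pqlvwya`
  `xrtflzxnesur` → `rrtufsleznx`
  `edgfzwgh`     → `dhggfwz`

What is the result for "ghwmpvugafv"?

Each output is the input with this applied: delete the first character, then take characters alternately from the front and the back (1st, last, 2nd, 2nd-last, ...).
For "ghwmpvugafv", step one produces "hwmpvugafv"; step two turns that into "hvwfmapgvu".

hvwfmapgvu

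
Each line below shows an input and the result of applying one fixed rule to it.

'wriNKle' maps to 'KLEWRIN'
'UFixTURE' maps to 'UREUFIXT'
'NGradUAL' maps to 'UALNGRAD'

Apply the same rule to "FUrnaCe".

ACEFURN

Looking at the pairs, the operation is to move the last 3 characters to the front (rotate right by 3), then convert every letter to uppercase.
For "FUrnaCe", step one produces "aCeFUrn"; step two turns that into "ACEFURN".
(Check on "NGradUAL": → "UALNGrad" → "UALNGRAD" ✓)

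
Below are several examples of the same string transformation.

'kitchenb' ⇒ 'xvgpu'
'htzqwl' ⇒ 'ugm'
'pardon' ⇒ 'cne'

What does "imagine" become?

vznt

The transformation: shift every letter 13 places forward in the alphabet (wrapping around) — i.e. ROT13, then delete the last 3 characters.
Applying both steps to "imagine": "vzntvar", then "vznt".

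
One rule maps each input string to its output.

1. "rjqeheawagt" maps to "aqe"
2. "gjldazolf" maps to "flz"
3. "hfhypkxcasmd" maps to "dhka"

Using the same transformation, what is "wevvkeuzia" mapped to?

ive

The pattern: keep one character in every 3, starting at position 3 (positions 3rd, 6th, 9th, ...), then move the last character to the front.
On "wevvkeuzia": the first step gives "vei", and the second then gives "ive".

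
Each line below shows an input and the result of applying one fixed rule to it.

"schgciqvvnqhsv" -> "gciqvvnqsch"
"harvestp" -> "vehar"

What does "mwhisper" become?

ismwh

Each output is the input with this applied: delete the last 3 characters, then move the first 3 characters to the end (rotate left by 3).
"mwhisper" → "ismwh".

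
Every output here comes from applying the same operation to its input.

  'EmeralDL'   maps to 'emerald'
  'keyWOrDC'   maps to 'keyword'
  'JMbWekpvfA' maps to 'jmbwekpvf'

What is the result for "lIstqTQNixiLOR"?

The rule is to delete the last character, then convert every letter to lowercase.
For "lIstqTQNixiLOR", step one produces "lIstqTQNixiLO"; step two turns that into "listqtqnixilo".

listqtqnixilo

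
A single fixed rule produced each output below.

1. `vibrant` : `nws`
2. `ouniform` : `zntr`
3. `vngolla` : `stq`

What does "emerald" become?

rwq

Rule — shift every letter 5 places forward in the alphabet (wrapping around), then keep every other character starting from the second (positions 2nd, 4th, 6th, ...).
On "emerald": the first step gives "jrjwfqi", and the second then gives "rwq".
(Check on "vngolla": → "asltqqf" → "stq" ✓)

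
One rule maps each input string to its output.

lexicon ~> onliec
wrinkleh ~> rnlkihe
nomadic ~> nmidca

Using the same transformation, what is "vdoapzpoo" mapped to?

Rule — sort the characters into reverse alphabetical order, then delete the first character.
Doing the same to "vdoapzpoo": "vppoooda".

vppoooda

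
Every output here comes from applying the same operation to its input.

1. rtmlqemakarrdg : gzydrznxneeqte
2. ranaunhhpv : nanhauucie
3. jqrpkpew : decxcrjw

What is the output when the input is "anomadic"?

abznqvpn

The pattern: move the first character to the end, then shift every letter 13 places forward in the alphabet (wrapping around) — i.e. ROT13.
"anomadic" → "nomadica" → "abznqvpn".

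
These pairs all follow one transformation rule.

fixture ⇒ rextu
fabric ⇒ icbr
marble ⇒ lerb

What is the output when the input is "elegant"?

The pattern: delete the first 2 characters, then move the last 2 characters to the front (rotate right by 2).
"elegant" → "ntega".

ntega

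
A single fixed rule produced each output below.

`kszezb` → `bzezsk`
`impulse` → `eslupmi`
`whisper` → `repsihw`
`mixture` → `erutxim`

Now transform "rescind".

dnicser

The rule is to reverse the string.
"rescind" → "dnicser".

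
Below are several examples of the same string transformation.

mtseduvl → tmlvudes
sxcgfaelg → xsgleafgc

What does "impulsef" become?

mifeslup

Each output is the input with this applied: reverse the string, then move the last 2 characters to the front (rotate right by 2).
"impulsef" → "feslupmi" → "mifeslup".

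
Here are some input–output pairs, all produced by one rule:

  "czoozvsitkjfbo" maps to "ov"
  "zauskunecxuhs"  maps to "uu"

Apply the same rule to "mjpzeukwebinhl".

Looking at the pairs, the operation is to keep one character in every 3, starting at position 3 (positions 3rd, 6th, 9th, ...), then delete the last 2 characters.
Applying that to "mjpzeukwebinhl" gives "pu".

pu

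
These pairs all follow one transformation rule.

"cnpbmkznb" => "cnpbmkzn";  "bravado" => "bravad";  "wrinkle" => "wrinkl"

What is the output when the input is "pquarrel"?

pquarre

In each case the input is transformed by: delete the last character.
On "pquarrel" that produces "pquarre".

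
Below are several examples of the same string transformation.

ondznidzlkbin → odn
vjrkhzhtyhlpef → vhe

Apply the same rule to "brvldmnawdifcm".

bnc

The rule is to keep every other character starting from the first (positions 1st, 3rd, 5th, ...), then keep one character in every 3, starting at position 1 (positions 1st, 4th, 7th, ...).
On "brvldmnawdifcm": the first step gives "bvdnwic", and the second then gives "bnc".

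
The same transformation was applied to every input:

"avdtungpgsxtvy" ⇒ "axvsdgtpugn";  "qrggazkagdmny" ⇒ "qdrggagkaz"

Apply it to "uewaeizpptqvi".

The transformation: delete the last 3 characters, then take characters alternately from the front and the back (1st, last, 2nd, 2nd-last, ...).
Working it through for "uewaeizpptqvi": intermediate "uewaeizppt", final "utepwpazei".

utepwpazei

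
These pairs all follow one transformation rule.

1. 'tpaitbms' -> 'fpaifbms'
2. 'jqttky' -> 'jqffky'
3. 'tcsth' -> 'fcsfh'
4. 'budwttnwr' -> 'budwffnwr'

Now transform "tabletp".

fablefp

What's happening: replace every "t" with "f".
Doing the same to "tabletp": "fablefp".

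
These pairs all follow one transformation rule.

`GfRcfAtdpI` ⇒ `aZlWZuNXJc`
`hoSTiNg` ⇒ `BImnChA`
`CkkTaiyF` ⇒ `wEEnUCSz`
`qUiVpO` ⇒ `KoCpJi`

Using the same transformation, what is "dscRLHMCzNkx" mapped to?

XMWlfbgwThER

Each output is the input with this applied: shift every letter 6 places backward in the alphabet (wrapping around), then flip the case of every letter.
"dscRLHMCzNkx" → "XMWlfbgwThER".
(Check on "qUiVpO": → "kOcPjI" → "KoCpJi" ✓)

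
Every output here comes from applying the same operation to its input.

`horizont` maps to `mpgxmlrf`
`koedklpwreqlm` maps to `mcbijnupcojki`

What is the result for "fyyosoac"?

wwmqmyad

In each case the input is transformed by: shift every letter 2 places backward in the alphabet (wrapping around), then move the first character to the end.
"fyyosoac" → "dwwmqmya" → "wwmqmyad".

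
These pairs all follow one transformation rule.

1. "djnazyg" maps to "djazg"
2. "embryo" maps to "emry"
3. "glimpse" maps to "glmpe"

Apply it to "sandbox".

sadbx

The rule is to double every character, then keep one character in every 3, starting at position 1 (positions 1st, 4th, 7th, ...).
On "sandbox": the first step gives "ssaannddbbooxx", and the second then gives "sadbx".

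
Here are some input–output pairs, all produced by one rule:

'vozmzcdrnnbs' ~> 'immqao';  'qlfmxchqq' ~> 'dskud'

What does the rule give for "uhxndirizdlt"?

Looking at the pairs, the operation is to shift every letter 13 places forward in the alphabet (wrapping around) — i.e. ROT13, then keep every other character starting from the first (positions 1st, 3rd, 5th, ...).
Working it through for "uhxndirizdlt": intermediate "hukaqvevmqyg", final "hkqemy".

hkqemy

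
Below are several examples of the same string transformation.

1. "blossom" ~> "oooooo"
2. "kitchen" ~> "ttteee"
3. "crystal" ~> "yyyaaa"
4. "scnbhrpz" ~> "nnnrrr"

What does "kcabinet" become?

In each case the input is transformed by: keep one character in every 3, starting at position 3 (positions 3rd, 6th, 9th, ...), then repeat every character 3 times.
On "kcabinet": the first step gives "an", and the second then gives "aaannn".

aaannn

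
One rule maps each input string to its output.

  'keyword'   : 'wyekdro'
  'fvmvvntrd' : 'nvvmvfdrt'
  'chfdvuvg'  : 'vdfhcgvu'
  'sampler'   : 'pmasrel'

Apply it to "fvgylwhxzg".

Rule — reverse the string, then move the first 3 characters to the end (rotate left by 3).
For "fvgylwhxzg", step one produces "gzxhwlygvf"; step two turns that into "hwlygvfgzx".

hwlygvfgzx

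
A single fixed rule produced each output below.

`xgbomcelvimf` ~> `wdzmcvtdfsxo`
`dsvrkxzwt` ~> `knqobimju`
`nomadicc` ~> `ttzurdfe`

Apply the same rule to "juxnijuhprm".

In each case the input is transformed by: shift every letter 9 places backward in the alphabet (wrapping around), then reverse the string.
On "juxnijuhprm" that produces "digylazeola".

digylazeola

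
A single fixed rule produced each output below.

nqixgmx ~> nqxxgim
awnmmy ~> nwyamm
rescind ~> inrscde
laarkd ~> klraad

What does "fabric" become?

firabc

The transformation: sort the characters into alphabetical order, then move the first 3 characters to the end (rotate left by 3).
"fabric" → "abcfir" → "firabc".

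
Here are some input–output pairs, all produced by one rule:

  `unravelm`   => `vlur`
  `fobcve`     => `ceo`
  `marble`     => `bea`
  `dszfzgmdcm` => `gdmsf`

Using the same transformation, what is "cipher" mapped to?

What's happening: swap the front and back halves of the string, then keep every other character starting from the first (positions 1st, 3rd, 5th, ...).
For "cipher", step one produces "hercip"; step two turns that into "hri".

hri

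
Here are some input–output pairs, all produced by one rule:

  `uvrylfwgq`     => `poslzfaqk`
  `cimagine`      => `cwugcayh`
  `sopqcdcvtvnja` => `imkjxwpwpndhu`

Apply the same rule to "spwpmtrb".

What's happening: swap each adjacent pair of characters (1↔2, 3↔4, ...), then shift every letter 6 places backward in the alphabet (wrapping around).
For "spwpmtrb", step one produces "pspwtmbr"; step two turns that into "jmjqngvl".
(Check on "sopqcdcvtvnja": → "osqpdcvcvtjna" → "imkjxwpwpndhu" ✓)

jmjqngvl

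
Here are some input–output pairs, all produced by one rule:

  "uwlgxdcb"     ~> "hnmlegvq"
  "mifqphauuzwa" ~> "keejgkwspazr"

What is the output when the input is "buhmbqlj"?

lavtlerw

What's happening: shift every letter 10 places forward in the alphabet (wrapping around), then swap the front and back halves of the string.
On "buhmbqlj": the first step gives "lerwlavt", and the second then gives "lavtlerw".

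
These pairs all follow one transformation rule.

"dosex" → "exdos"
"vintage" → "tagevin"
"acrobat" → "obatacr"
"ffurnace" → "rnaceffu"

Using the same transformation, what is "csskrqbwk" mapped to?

krqbwkcss

In each case the input is transformed by: move the first 3 characters to the end (rotate left by 3).
"csskrqbwk" → "krqbwkcss".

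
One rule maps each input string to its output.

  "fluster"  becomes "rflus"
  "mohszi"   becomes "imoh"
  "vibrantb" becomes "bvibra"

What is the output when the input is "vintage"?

What's happening: move the last 3 characters to the front (rotate right by 3), then delete the first 2 characters.
For "vintage", step one produces "agevint"; step two turns that into "evint".
(Check on "fluster": → "terflus" → "rflus" ✓)

evint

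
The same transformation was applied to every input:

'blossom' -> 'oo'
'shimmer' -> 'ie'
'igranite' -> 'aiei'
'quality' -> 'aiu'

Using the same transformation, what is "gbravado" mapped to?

aao

The transformation: move the first 2 characters to the end (rotate left by 2), then keep only the vowels.
Working it through for "gbravado": intermediate "ravadogb", final "aao".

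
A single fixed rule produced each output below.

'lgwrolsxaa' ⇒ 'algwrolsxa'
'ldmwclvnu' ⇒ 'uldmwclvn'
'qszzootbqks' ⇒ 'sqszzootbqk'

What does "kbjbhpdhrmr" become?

The rule is to move the last character to the front.
Doing the same to "kbjbhpdhrmr": "rkbjbhpdhrm".

rkbjbhpdhrm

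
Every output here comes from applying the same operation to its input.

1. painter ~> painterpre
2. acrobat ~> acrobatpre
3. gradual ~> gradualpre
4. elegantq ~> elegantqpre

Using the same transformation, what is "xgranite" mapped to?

The pattern: append "pre".
For "xgranite" the result is "xgranitepre".

xgranitepre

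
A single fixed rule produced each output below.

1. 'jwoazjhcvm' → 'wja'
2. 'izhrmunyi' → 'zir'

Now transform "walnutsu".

awn

Rule — swap each adjacent pair of characters (1↔2, 3↔4, ...), then keep only the first 3 characters.
"walnutsu" → "awn".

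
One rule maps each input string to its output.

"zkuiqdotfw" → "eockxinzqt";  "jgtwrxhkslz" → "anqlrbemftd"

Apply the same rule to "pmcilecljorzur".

gwcfywfdiltolj

The transformation: move the first character to the end, then shift every letter 6 places backward in the alphabet (wrapping around).
Working it through for "pmcilecljorzur": intermediate "mcilecljorzurp", final "gwcfywfdiltolj".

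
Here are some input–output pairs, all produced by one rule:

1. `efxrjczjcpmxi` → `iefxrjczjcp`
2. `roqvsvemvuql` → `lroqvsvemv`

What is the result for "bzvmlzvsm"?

In each case the input is transformed by: move the last character to the front, then delete the last 2 characters.
"bzvmlzvsm" → "mbzvmlzvs" → "mbzvmlz".

mbzvmlz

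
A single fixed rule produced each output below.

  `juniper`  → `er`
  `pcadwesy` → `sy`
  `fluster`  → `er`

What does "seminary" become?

In each case the input is transformed by: keep only the last 2 characters.
So "seminary" becomes "ry".

ry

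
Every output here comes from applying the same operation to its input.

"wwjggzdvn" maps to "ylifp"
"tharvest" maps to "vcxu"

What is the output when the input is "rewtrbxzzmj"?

Looking at the pairs, the operation is to keep every other character starting from the first (positions 1st, 3rd, 5th, ...), then shift every letter 2 places forward in the alphabet (wrapping around).
"rewtrbxzzmj" → "rwrxzj" → "tytzbl".

tytzbl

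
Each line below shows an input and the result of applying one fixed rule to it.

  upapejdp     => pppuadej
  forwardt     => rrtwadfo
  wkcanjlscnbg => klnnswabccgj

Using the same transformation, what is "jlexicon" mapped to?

lnoxceij

In each case the input is transformed by: sort the characters into alphabetical order, then swap the front and back halves of the string.
For "jlexicon", step one produces "ceijlnox"; step two turns that into "lnoxceij".
(Check on "wkcanjlscnbg": → "abccgjklnnsw" → "klnnswabccgj" ✓)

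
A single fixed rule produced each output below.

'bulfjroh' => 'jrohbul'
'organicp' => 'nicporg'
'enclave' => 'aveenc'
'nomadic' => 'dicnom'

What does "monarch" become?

rchmon

The pattern: move the first 3 characters to the end (rotate left by 3), then delete the first character.
Starting from "monarch": after the first operation, "archmon"; after the second, "rchmon".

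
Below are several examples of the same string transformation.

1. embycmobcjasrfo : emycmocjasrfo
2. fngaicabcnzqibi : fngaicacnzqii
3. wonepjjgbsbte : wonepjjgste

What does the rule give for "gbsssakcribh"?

gsssakcrih

The transformation: remove every "b".
Doing the same to "gbsssakcribh": "gsssakcrih".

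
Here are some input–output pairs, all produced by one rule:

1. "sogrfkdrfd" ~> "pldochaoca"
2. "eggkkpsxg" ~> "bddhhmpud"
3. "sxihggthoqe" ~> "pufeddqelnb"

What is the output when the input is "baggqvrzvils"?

yxddnsowsfip

Each output is the input with this applied: shift every letter 3 places backward in the alphabet (wrapping around).
Doing the same to "baggqvrzvils": "yxddnsowsfip".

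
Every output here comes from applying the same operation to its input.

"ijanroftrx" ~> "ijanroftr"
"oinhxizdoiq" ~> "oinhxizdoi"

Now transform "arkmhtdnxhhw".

Looking at the pairs, the operation is to delete the last character.
Applying that to "arkmhtdnxhhw" gives "arkmhtdnxhh".

arkmhtdnxhh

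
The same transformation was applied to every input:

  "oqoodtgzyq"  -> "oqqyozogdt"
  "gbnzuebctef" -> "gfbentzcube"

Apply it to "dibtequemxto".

Each output is the input with this applied: take characters alternately from the front and the back (1st, last, 2nd, 2nd-last, ...).
"dibtequemxto" → "doitbxtmeequ".

doitbxtmeequ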